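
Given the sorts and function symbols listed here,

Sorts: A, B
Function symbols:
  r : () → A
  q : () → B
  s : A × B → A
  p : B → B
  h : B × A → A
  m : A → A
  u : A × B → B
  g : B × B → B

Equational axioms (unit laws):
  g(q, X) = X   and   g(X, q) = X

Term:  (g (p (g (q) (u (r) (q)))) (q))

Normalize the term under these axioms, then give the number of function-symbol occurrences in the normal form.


size = 4

1. (g (p (g (q) (u (r) (q)))) (q))  →  (p (g (q) (u (r) (q))))
2. (p (g (q) (u (r) (q))))  →  (p (u (r) (q)))
normal form: (p (u (r) (q)))


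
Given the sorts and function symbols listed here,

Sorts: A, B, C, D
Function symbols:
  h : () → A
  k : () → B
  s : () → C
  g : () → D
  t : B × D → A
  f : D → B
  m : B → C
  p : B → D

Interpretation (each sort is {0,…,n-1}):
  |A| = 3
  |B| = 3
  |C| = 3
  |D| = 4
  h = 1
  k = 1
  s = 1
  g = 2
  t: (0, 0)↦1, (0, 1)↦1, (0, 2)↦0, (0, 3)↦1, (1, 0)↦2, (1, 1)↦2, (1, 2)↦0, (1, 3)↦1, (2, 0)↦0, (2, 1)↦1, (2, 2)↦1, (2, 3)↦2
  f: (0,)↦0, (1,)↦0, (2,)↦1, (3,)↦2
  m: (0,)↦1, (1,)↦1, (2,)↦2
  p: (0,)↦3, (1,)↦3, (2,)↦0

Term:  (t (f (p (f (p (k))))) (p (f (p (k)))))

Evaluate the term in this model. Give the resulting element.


value = 1

  k = 1
  (p (k)) = p(1,) = 3
  (f (p (k))) = f(3,) = 2
  (p (f (p (k)))) = p(2,) = 0
  (f (p (f (p (k))))) = f(0,) = 0
  k = 1
  (p (k)) = p(1,) = 3
  (f (p (k))) = f(3,) = 2
  (p (f (p (k)))) = p(2,) = 0
  (t (f (p (f (p (k))))) (p (f (p (k))))) = t(0, 0) = 1


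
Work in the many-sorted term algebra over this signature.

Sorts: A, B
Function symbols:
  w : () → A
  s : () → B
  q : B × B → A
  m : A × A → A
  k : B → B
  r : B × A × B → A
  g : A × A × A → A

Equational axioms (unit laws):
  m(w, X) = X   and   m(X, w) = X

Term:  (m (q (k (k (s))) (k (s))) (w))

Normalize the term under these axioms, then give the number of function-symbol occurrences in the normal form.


1. (m (q (k (k (s))) (k (s))) (w))  →  (q (k (k (s))) (k (s)))
normal form: (q (k (k (s))) (k (s)))

size = 6


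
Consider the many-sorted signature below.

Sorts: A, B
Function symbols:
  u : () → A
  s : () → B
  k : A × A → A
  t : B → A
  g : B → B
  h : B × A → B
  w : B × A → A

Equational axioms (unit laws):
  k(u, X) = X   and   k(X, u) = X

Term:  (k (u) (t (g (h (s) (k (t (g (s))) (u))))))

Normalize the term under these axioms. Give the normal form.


normal form = (t (g (h (s) (t (g (s))))))

1. (k (u) (t (g (h (s) (k (t (g (s))) (u))))))  →  (t (g (h (s) (k (t (g (s))) (u)))))
2. (t (g (h (s) (k (t (g (s))) (u)))))  →  (t (g (h (s) (t (g (s))))))


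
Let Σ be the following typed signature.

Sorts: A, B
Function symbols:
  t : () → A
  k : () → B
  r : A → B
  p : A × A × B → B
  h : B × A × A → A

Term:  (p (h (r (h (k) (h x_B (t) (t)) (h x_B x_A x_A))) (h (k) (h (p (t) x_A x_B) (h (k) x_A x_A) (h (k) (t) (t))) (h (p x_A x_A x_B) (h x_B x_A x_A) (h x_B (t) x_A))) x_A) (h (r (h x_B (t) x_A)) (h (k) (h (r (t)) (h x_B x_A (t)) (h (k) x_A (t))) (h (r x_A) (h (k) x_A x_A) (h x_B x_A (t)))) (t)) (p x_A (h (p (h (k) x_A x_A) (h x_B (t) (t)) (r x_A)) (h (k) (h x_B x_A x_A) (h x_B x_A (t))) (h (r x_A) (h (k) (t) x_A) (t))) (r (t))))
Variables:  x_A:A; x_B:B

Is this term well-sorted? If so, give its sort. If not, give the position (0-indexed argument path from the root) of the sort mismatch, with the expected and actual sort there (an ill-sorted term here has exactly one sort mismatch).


well-sorted; sort = B

        (k) : B
          x_B : B
          (t) : A
          (t) : A
        (h x_B (t) (t)) : A
          x_B : B
          x_A : A
          x_A : A
        (h x_B x_A x_A) : A
      (h (k) (h x_B (t) (t)) (h x_B x_A x_A)) : A
    (r (h (k) (h x_B (t) (t)) (h x_B x_A x_A))) : B
      (k) : B
          (t) : A
          x_A : A
          x_B : B
        (p (t) x_A x_B) : B
          (k) : B
          x_A : A
          x_A : A
        (h (k) x_A x_A) : A
          (k) : B
          (t) : A
          (t) : A
        (h (k) (t) (t)) : A
      (h (p (t) x_A x_B) (h (k) x_A x_A) (h (k) (t) (t))) : A
          x_A : A
          x_A : A
          x_B : B
        (p x_A x_A x_B) : B
          x_B : B
          x_A : A
          x_A : A
        (h x_B x_A x_A) : A
          x_B : B
          (t) : A
          x_A : A
        (h x_B (t) x_A) : A
      (h (p x_A x_A x_B) (h x_B x_A x_A) (h x_B (t) x_A)) : A
    (h (k) (h (p (t) x_A x_B) (h (k) x_A x_A) (h (k) (t) (t))) (h (p x_A x_A x_B) (h x_B x_A x_A) (h x_B (t) x_A))) : A
    x_A : A
  (h (r (h (k) (h x_B (t) (t)) (h x_B x_A x_A))) (h (k) (h (p (t) x_A x_B) (h (k) x_A x_A) (h (k) (t) (t))) (h (p x_A x_A x_B) (h x_B x_A x_A) (h x_B (t) x_A))) x_A) : A
        x_B : B
        (t) : A
        x_A : A
      (h x_B (t) x_A) : A
    (r (h x_B (t) x_A)) : B
      (k) : B
          (t) : A
        (r (t)) : B
          x_B : B
          x_A : A
          (t) : A
        (h x_B x_A (t)) : A
          (k) : B
          x_A : A
          (t) : A
        (h (k) x_A (t)) : A
      (h (r (t)) (h x_B x_A (t)) (h (k) x_A (t))) : A
          x_A : A
        (r x_A) : B
          (k) : B
          x_A : A
          x_A : A
        (h (k) x_A x_A) : A
          x_B : B
          x_A : A
          (t) : A
        (h x_B x_A (t)) : A
      (h (r x_A) (h (k) x_A x_A) (h x_B x_A (t))) : A
    (h (k) (h (r (t)) (h x_B x_A (t)) (h (k) x_A (t))) (h (r x_A) (h (k) x_A x_A) (h x_B x_A (t)))) : A
    (t) : A
  (h (r (h x_B (t) x_A)) (h (k) (h (r (t)) (h x_B x_A (t)) (h (k) x_A (t))) (h (r x_A) (h (k) x_A x_A) (h x_B x_A (t)))) (t)) : A
    x_A : A
          (k) : B
          x_A : A
          x_A : A
        (h (k) x_A x_A) : A
          x_B : B
          (t) : A
          (t) : A
        (h x_B (t) (t)) : A
          x_A : A
        (r x_A) : B
      (p (h (k) x_A x_A) (h x_B (t) (t)) (r x_A)) : B
        (k) : B
          x_B : B
          x_A : A
          x_A : A
        (h x_B x_A x_A) : A
          x_B : B
          x_A : A
          (t) : A
        (h x_B x_A (t)) : A
      (h (k) (h x_B x_A x_A) (h x_B x_A (t))) : A
          x_A : A
        (r x_A) : B
          (k) : B
          (t) : A
          x_A : A
        (h (k) (t) x_A) : A
        (t) : A
      (h (r x_A) (h (k) (t) x_A) (t)) : A
    (h (p (h (k) x_A x_A) (h x_B (t) (t)) (r x_A)) (h (k) (h x_B x_A x_A) (h x_B x_A (t))) (h (r x_A) (h (k) (t) x_A) (t))) : A
      (t) : A
    (r (t)) : B
  (p x_A (h (p (h (k) x_A x_A) (h x_B (t) (t)) (r x_A)) (h (k) (h x_B x_A x_A) (h x_B x_A (t))) (h (r x_A) (h (k) (t) x_A) (t))) (r (t))) : B
(p (h (r (h (k) (h x_B (t) (t)) (h x_B x_A x_A))) (h (k) (h (p (t) x_A x_B) (h (k) x_A x_A) (h (k) (t) (t))) (h (p x_A x_A x_B) (h x_B x_A x_A) (h x_B (t) x_A))) x_A) (h (r (h x_B (t) x_A)) (h (k) (h (r (t)) (h x_B x_A (t)) (h (k) x_A (t))) (h (r x_A) (h (k) x_A x_A) (h x_B x_A (t)))) (t)) (p x_A (h (p (h (k) x_A x_A) (h x_B (t) (t)) (r x_A)) (h (k) (h x_B x_A x_A) (h x_B x_A (t))) (h (r x_A) (h (k) (t) x_A) (t))) (r (t)))) : B


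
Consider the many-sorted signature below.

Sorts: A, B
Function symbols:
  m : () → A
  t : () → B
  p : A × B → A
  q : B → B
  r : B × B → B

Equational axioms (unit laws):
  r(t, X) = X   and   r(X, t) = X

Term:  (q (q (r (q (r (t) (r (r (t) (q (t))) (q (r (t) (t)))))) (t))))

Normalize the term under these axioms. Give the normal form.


1. (q (q (r (q (r (t) (r (r (t) (q (t))) (q (r (t) (t)))))) (t))))  →  (q (q (q (r (t) (r (r (t) (q (t))) (q (r (t) (t))))))))
2. (q (q (q (r (t) (r (r (t) (q (t))) (q (r (t) (t))))))))  →  (q (q (q (r (r (t) (q (t))) (q (r (t) (t)))))))
3. (q (q (q (r (r (t) (q (t))) (q (r (t) (t)))))))  →  (q (q (q (r (q (t)) (q (r (t) (t)))))))
4. (q (q (q (r (q (t)) (q (r (t) (t)))))))  →  (q (q (q (r (q (t)) (q (t))))))

normal form = (q (q (q (r (q (t)) (q (t))))))


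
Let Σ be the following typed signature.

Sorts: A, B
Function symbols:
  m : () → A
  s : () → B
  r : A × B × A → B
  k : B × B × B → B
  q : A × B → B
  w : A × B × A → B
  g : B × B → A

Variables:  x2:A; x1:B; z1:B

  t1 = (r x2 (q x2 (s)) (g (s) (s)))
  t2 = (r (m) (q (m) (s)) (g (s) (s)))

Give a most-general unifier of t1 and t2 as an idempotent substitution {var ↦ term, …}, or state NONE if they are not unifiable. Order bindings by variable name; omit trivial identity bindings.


{x2 ↦ (m)}


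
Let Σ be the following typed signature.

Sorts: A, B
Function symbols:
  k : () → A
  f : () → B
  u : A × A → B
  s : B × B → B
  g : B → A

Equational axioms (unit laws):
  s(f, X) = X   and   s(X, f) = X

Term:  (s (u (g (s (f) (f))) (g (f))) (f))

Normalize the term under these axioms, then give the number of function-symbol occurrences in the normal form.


1. (s (u (g (s (f) (f))) (g (f))) (f))  →  (u (g (s (f) (f))) (g (f)))
2. (u (g (s (f) (f))) (g (f)))  →  (u (g (f)) (g (f)))
normal form: (u (g (f)) (g (f)))

size = 5


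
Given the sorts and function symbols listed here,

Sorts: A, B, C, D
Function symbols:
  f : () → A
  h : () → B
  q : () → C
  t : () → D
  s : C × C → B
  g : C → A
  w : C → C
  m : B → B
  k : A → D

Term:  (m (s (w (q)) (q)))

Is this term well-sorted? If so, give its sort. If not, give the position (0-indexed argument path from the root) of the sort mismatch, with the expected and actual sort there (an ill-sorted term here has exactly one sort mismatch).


      (q) : C
    (w (q)) : C
    (q) : C
  (s (w (q)) (q)) : B
(m (s (w (q)) (q))) : B

well-sorted; sort = B


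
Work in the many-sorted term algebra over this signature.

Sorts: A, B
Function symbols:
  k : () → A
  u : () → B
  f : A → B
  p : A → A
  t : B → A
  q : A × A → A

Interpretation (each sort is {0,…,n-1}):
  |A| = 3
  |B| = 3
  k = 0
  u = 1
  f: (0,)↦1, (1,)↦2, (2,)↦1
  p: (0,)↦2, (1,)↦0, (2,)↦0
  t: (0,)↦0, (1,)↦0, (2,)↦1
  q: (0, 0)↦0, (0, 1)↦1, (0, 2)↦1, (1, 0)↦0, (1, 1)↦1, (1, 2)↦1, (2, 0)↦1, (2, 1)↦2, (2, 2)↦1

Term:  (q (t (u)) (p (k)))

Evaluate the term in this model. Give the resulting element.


  u = 1
  (t (u)) = t(1,) = 0
  k = 0
  (p (k)) = p(0,) = 2
  (q (t (u)) (p (k))) = q(0, 2) = 1

value = 1


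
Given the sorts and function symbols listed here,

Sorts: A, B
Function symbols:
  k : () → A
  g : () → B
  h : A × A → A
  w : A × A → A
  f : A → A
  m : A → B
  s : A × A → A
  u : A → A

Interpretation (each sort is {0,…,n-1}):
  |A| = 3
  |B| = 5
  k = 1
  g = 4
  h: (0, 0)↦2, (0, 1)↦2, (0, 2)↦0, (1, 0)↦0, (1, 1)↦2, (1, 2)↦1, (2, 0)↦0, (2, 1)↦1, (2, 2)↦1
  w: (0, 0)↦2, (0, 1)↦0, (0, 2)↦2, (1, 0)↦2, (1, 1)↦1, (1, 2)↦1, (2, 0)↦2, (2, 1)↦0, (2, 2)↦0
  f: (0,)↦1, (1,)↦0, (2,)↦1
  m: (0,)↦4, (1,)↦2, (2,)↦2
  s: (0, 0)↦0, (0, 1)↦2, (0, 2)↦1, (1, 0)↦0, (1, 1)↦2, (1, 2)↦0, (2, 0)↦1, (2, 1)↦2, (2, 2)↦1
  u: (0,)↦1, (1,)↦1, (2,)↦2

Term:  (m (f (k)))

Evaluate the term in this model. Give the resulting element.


value = 4

  k = 1
  (f (k)) = f(1,) = 0
  (m (f (k))) = m(0,) = 4


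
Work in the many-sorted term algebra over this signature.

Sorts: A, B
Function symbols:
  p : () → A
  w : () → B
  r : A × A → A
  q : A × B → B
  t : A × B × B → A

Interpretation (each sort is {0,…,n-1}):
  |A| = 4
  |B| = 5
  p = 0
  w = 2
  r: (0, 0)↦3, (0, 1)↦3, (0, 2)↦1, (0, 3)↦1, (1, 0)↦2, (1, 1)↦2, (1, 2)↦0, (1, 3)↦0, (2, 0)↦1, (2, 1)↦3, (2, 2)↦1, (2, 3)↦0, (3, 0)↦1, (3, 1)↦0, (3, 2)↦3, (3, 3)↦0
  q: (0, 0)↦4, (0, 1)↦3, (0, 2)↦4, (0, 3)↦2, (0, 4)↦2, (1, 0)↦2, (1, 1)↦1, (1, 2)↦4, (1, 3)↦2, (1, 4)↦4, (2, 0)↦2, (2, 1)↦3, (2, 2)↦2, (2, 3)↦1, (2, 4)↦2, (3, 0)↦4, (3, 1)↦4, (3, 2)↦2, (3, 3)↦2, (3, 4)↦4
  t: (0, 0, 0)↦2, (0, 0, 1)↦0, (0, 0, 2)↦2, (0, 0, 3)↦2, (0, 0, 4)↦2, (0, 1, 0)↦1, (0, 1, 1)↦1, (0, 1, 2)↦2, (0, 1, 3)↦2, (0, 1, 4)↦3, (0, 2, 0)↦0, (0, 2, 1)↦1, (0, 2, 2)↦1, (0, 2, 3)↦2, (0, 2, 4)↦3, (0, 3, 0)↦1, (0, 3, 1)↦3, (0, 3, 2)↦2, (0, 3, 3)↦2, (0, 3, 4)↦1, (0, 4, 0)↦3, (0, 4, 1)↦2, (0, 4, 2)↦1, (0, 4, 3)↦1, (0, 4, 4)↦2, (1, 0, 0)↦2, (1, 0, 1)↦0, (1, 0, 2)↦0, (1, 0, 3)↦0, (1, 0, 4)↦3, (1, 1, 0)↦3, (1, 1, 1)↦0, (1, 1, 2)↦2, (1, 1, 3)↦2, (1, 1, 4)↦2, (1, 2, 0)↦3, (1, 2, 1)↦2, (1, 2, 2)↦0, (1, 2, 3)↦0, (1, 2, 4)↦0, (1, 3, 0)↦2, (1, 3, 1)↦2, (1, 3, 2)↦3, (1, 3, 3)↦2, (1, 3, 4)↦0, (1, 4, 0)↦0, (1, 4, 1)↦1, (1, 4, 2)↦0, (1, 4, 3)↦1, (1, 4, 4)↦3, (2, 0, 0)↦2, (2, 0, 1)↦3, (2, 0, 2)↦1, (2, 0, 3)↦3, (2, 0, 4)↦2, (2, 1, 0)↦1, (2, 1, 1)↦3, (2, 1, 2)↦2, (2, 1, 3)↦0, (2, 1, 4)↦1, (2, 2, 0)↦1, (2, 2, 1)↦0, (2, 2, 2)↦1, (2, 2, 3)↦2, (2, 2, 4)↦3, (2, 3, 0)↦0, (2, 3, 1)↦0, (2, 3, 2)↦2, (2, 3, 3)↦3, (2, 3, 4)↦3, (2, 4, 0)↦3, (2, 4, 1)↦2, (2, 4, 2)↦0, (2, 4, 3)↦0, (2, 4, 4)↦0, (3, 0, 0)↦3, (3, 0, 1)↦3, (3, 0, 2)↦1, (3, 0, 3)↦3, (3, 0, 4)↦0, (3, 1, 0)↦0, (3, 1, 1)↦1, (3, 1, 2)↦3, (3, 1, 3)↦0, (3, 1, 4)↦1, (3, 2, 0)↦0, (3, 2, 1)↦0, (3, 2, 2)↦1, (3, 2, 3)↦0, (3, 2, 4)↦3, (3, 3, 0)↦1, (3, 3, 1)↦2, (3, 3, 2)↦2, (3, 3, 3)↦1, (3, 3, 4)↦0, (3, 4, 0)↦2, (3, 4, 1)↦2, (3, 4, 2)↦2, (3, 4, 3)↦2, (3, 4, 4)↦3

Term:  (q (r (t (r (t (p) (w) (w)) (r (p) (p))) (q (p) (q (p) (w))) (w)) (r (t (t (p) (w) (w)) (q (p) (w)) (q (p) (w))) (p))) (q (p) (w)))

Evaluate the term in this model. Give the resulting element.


value = 2

  p = 0
  w = 2
  w = 2
  (t (p) (w) (w)) = t(0, 2, 2) = 1
  p = 0
  p = 0
  (r (p) (p)) = r(0, 0) = 3
  (r (t (p) (w) (w)) (r (p) (p))) = r(1, 3) = 0
  p = 0
  p = 0
  w = 2
  (q (p) (w)) = q(0, 2) = 4
  (q (p) (q (p) (w))) = q(0, 4) = 2
  w = 2
  (t (r (t (p) (w) (w)) (r (p) (p))) (q (p) (q (p) (w))) (w)) = t(0, 2, 2) = 1
  p = 0
  w = 2
  w = 2
  (t (p) (w) (w)) = t(0, 2, 2) = 1
  p = 0
  w = 2
  (q (p) (w)) = q(0, 2) = 4
  p = 0
  w = 2
  (q (p) (w)) = q(0, 2) = 4
  (t (t (p) (w) (w)) (q (p) (w)) (q (p) (w))) = t(1, 4, 4) = 3
  p = 0
  (r (t (t (p) (w) (w)) (q (p) (w)) (q (p) (w))) (p)) = r(3, 0) = 1
  (r (t (r (t (p) (w) (w)) (r (p) (p))) (q (p) (q (p) (w))) (w)) (r (t (t (p) (w) (w)) (q (p) (w)) (q (p) (w))) (p))) = r(1, 1) = 2
  p = 0
  w = 2
  (q (p) (w)) = q(0, 2) = 4
  (q (r (t (r (t (p) (w) (w)) (r (p) (p))) (q (p) (q (p) (w))) (w)) (r (t (t (p) (w) (w)) (q (p) (w)) (q (p) (w))) (p))) (q (p) (w))) = q(2, 4) = 2


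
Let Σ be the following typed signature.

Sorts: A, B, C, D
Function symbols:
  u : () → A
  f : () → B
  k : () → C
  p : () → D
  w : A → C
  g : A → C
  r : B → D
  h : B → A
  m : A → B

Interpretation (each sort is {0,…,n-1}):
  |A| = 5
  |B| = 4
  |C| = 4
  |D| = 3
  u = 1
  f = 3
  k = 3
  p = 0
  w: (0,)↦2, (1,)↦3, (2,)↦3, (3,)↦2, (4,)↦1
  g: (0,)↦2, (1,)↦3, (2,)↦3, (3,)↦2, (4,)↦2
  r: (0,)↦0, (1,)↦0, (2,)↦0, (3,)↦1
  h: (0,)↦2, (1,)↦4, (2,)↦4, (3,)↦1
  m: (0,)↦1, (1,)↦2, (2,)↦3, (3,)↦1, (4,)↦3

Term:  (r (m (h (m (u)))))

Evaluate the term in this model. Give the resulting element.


value = 1

  u = 1
  (m (u)) = m(1,) = 2
  (h (m (u))) = h(2,) = 4
  (m (h (m (u)))) = m(4,) = 3
  (r (m (h (m (u))))) = r(3,) = 1


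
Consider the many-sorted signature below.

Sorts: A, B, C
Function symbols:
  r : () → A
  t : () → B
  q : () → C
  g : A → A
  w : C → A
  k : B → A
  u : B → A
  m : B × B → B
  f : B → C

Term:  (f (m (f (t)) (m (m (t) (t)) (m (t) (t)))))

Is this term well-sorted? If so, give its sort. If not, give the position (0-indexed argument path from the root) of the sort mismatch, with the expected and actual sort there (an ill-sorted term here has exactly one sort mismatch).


      (t) : B
    (f (t)) : C
        (t) : B
        (t) : B
      (m (t) (t)) : B
        (t) : B
        (t) : B
      (m (t) (t)) : B
    (m (m (t) (t)) (m (t) (t))) : B
  (m (f (t)) (m (m (t) (t)) (m (t) (t)))) : ✗ arg 0 at [0, 0] has sort C, expected B

ill-sorted at position [0, 0]: expected B, got C


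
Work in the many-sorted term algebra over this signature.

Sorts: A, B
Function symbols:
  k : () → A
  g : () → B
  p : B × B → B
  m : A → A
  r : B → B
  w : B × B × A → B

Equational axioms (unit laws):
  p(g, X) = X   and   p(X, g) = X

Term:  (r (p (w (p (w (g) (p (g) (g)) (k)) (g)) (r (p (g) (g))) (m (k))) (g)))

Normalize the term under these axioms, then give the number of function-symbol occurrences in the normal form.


size = 10

1. (r (p (w (p (w (g) (p (g) (g)) (k)) (g)) (r (p (g) (g))) (m (k))) (g)))  →  (r (w (p (w (g) (p (g) (g)) (k)) (g)) (r (p (g) (g))) (m (k))))
2. (r (w (p (w (g) (p (g) (g)) (k)) (g)) (r (p (g) (g))) (m (k))))  →  (r (w (w (g) (p (g) (g)) (k)) (r (p (g) (g))) (m (k))))
3. (r (w (w (g) (p (g) (g)) (k)) (r (p (g) (g))) (m (k))))  →  (r (w (w (g) (g) (k)) (r (p (g) (g))) (m (k))))
4. (r (w (w (g) (g) (k)) (r (p (g) (g))) (m (k))))  →  (r (w (w (g) (g) (k)) (r (g)) (m (k))))
normal form: (r (w (w (g) (g) (k)) (r (g)) (m (k))))


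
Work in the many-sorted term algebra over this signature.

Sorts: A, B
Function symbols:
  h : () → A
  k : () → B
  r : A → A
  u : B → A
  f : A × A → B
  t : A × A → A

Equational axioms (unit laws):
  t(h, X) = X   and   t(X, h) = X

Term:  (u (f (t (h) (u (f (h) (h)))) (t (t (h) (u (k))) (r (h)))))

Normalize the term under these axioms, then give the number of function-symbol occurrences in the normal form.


size = 11

1. (u (f (t (h) (u (f (h) (h)))) (t (t (h) (u (k))) (r (h)))))  →  (u (f (u (f (h) (h))) (t (t (h) (u (k))) (r (h)))))
2. (u (f (u (f (h) (h))) (t (t (h) (u (k))) (r (h)))))  →  (u (f (u (f (h) (h))) (t (u (k)) (r (h)))))
normal form: (u (f (u (f (h) (h))) (t (u (k)) (r (h)))))


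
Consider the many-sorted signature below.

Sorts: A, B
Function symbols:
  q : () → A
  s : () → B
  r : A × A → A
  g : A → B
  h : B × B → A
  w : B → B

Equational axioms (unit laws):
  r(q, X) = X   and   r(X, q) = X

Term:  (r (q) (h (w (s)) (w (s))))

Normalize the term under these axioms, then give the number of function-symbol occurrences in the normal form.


size = 5

1. (r (q) (h (w (s)) (w (s))))  →  (h (w (s)) (w (s)))
normal form: (h (w (s)) (w (s)))


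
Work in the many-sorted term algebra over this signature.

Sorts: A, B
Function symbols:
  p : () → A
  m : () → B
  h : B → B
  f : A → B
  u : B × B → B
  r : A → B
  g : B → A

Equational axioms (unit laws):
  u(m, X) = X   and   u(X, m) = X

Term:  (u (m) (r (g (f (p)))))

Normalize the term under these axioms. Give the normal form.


1. (u (m) (r (g (f (p)))))  →  (r (g (f (p))))

normal form = (r (g (f (p))))


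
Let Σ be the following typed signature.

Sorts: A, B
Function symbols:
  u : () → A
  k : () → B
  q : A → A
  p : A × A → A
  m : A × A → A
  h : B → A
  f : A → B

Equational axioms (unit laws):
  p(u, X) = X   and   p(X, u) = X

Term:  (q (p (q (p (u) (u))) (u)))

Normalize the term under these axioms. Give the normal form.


1. (q (p (q (p (u) (u))) (u)))  →  (q (q (p (u) (u))))
2. (q (q (p (u) (u))))  →  (q (q (u)))

normal form = (q (q (u)))


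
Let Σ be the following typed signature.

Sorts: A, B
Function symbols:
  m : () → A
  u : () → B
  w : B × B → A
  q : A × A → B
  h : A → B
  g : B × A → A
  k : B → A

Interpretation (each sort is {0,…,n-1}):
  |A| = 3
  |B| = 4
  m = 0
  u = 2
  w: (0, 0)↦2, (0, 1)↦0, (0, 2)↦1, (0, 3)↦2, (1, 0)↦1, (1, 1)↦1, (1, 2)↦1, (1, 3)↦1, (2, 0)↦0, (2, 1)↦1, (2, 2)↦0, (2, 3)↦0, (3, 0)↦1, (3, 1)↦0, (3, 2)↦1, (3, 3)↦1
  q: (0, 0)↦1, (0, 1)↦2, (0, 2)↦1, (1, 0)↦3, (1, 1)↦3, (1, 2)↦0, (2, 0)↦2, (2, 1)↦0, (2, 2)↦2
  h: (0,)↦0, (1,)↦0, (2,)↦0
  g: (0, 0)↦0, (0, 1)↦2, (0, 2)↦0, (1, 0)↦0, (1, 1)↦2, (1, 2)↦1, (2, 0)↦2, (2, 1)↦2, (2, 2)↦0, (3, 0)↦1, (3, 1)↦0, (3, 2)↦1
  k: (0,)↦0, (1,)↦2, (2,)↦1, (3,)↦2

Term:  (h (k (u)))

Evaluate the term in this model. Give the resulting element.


  u = 2
  (k (u)) = k(2,) = 1
  (h (k (u))) = h(1,) = 0

value = 0


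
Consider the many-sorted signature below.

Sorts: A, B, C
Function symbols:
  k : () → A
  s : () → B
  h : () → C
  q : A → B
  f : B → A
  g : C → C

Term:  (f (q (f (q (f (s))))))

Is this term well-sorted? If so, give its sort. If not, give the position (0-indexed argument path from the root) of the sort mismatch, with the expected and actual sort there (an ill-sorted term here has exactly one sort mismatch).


          (s) : B
        (f (s)) : A
      (q (f (s))) : B
    (f (q (f (s)))) : A
  (q (f (q (f (s))))) : B
(f (q (f (q (f (s)))))) : A

well-sorted; sort = A


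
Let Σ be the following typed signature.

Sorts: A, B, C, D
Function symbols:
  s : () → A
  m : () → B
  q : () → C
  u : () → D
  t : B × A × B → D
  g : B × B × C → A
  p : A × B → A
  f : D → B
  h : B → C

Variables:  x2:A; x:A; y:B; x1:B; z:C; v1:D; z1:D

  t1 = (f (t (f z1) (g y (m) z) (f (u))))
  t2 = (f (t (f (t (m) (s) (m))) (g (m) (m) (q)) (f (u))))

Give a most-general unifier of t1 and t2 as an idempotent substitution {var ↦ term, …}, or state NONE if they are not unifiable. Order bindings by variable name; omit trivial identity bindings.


{y ↦ (m), z ↦ (q), z1 ↦ (t (m) (s) (m))}


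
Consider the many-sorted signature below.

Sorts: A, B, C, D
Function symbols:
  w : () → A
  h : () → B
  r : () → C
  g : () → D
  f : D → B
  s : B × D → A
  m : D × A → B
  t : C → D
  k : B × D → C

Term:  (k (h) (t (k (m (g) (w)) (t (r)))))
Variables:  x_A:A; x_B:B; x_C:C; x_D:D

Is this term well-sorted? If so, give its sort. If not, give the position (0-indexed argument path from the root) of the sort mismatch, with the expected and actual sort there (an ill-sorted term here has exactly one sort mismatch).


well-sorted; sort = C

  (h) : B
        (g) : D
        (w) : A
      (m (g) (w)) : B
        (r) : C
      (t (r)) : D
    (k (m (g) (w)) (t (r))) : C
  (t (k (m (g) (w)) (t (r)))) : D
(k (h) (t (k (m (g) (w)) (t (r))))) : C


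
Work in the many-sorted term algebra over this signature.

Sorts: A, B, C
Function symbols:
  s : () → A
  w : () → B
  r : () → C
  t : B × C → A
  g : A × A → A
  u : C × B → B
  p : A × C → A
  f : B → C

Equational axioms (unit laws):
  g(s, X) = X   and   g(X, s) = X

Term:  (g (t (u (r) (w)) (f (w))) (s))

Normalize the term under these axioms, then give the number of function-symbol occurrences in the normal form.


size = 6

1. (g (t (u (r) (w)) (f (w))) (s))  →  (t (u (r) (w)) (f (w)))
normal form: (t (u (r) (w)) (f (w)))


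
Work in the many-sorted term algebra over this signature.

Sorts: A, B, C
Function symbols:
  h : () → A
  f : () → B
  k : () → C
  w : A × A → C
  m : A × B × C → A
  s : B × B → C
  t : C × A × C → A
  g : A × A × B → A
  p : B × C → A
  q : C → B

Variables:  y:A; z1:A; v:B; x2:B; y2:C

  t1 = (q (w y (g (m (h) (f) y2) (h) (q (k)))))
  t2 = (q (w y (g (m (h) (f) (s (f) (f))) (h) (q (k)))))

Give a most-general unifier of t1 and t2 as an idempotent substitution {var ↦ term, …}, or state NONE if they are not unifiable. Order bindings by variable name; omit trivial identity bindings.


{y2 ↦ (s (f) (f))}


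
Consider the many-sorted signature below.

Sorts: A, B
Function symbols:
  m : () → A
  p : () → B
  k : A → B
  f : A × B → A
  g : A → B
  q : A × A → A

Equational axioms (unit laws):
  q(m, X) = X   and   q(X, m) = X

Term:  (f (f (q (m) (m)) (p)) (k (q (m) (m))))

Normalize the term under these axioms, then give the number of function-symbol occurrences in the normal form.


1. (f (f (q (m) (m)) (p)) (k (q (m) (m))))  →  (f (f (m) (p)) (k (q (m) (m))))
2. (f (f (m) (p)) (k (q (m) (m))))  →  (f (f (m) (p)) (k (m)))
normal form: (f (f (m) (p)) (k (m)))

size = 6


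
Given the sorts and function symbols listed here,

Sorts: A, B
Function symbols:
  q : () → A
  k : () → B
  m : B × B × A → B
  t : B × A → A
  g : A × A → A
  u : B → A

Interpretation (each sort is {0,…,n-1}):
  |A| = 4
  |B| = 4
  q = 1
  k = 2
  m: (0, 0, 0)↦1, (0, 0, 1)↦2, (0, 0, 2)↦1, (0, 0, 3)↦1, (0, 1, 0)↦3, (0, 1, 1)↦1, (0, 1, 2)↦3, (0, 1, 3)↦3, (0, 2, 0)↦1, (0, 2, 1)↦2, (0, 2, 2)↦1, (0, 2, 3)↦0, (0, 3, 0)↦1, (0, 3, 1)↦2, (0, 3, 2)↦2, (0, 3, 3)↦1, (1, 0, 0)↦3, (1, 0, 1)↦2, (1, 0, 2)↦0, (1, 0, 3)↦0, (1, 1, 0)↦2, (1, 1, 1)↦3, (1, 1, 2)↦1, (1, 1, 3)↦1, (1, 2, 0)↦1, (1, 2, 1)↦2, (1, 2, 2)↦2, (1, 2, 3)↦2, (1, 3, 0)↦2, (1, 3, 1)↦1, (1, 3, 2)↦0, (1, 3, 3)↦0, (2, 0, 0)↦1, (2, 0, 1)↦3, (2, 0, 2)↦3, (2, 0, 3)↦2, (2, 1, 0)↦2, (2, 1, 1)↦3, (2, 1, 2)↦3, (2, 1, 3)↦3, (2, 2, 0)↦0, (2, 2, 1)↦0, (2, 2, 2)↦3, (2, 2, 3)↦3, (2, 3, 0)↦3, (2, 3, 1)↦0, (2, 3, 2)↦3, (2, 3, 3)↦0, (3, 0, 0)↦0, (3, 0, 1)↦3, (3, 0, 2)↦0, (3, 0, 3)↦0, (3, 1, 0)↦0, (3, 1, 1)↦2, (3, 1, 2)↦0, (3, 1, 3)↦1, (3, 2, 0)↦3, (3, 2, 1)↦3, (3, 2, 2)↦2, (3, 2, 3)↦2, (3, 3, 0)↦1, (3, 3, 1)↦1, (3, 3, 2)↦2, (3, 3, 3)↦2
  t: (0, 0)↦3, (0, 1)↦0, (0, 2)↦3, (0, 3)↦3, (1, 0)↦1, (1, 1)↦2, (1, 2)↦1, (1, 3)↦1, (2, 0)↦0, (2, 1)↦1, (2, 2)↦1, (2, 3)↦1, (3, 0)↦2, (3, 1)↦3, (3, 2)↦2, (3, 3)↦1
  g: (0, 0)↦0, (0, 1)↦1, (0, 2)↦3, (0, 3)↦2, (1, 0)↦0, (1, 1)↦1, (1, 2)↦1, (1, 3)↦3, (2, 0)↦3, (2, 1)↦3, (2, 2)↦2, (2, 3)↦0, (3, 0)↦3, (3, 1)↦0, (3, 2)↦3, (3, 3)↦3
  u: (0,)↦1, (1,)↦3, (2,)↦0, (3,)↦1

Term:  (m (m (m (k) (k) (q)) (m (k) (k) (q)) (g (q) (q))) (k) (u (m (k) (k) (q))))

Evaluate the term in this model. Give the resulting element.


  k = 2
  k = 2
  q = 1
  (m (k) (k) (q)) = m(2, 2, 1) = 0
  k = 2
  k = 2
  q = 1
  (m (k) (k) (q)) = m(2, 2, 1) = 0
  q = 1
  q = 1
  (g (q) (q)) = g(1, 1) = 1
  (m (m (k) (k) (q)) (m (k) (k) (q)) (g (q) (q))) = m(0, 0, 1) = 2
  k = 2
  k = 2
  k = 2
  q = 1
  (m (k) (k) (q)) = m(2, 2, 1) = 0
  (u (m (k) (k) (q))) = u(0,) = 1
  (m (m (m (k) (k) (q)) (m (k) (k) (q)) (g (q) (q))) (k) (u (m (k) (k) (q)))) = m(2, 2, 1) = 0

value = 0


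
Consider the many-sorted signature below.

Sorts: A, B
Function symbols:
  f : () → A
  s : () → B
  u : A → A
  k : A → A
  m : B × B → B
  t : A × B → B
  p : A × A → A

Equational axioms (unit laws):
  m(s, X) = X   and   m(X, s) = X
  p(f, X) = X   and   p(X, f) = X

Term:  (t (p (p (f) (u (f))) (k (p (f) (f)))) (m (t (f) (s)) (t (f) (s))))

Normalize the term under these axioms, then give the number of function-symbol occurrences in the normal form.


1. (t (p (p (f) (u (f))) (k (p (f) (f)))) (m (t (f) (s)) (t (f) (s))))  →  (t (p (u (f)) (k (p (f) (f)))) (m (t (f) (s)) (t (f) (s))))
2. (t (p (u (f)) (k (p (f) (f)))) (m (t (f) (s)) (t (f) (s))))  →  (t (p (u (f)) (k (f))) (m (t (f) (s)) (t (f) (s))))
normal form: (t (p (u (f)) (k (f))) (m (t (f) (s)) (t (f) (s))))

size = 13


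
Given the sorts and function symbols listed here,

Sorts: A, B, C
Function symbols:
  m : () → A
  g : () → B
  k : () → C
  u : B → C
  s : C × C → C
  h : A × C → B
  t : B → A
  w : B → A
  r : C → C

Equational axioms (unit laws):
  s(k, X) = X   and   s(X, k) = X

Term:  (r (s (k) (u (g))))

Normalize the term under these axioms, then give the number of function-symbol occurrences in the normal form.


size = 3

1. (r (s (k) (u (g))))  →  (r (u (g)))
normal form: (r (u (g)))


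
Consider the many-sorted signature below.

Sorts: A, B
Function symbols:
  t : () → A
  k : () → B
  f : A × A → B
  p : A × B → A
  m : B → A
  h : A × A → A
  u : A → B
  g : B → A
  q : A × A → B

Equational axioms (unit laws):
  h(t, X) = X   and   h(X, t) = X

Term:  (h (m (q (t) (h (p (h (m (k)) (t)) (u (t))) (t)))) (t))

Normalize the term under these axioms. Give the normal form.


1. (h (m (q (t) (h (p (h (m (k)) (t)) (u (t))) (t)))) (t))  →  (m (q (t) (h (p (h (m (k)) (t)) (u (t))) (t))))
2. (m (q (t) (h (p (h (m (k)) (t)) (u (t))) (t))))  →  (m (q (t) (p (h (m (k)) (t)) (u (t)))))
3. (m (q (t) (p (h (m (k)) (t)) (u (t)))))  →  (m (q (t) (p (m (k)) (u (t)))))

normal form = (m (q (t) (p (m (k)) (u (t)))))


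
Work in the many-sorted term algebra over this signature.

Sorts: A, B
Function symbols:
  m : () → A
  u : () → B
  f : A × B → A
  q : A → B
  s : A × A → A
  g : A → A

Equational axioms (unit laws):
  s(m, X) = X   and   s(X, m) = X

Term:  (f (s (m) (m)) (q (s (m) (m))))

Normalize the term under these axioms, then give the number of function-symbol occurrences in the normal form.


size = 4

1. (f (s (m) (m)) (q (s (m) (m))))  →  (f (m) (q (s (m) (m))))
2. (f (m) (q (s (m) (m))))  →  (f (m) (q (m)))
normal form: (f (m) (q (m)))


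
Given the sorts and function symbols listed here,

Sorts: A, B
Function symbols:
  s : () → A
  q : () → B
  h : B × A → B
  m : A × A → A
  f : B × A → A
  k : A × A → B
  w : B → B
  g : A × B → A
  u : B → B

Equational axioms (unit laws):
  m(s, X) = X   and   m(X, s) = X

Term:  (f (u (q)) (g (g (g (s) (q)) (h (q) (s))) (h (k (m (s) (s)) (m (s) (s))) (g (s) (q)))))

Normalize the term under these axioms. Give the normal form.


1. (f (u (q)) (g (g (g (s) (q)) (h (q) (s))) (h (k (m (s) (s)) (m (s) (s))) (g (s) (q)))))  →  (f (u (q)) (g (g (g (s) (q)) (h (q) (s))) (h (k (s) (m (s) (s))) (g (s) (q)))))
2. (f (u (q)) (g (g (g (s) (q)) (h (q) (s))) (h (k (s) (m (s) (s))) (g (s) (q)))))  →  (f (u (q)) (g (g (g (s) (q)) (h (q) (s))) (h (k (s) (s)) (g (s) (q)))))

normal form = (f (u (q)) (g (g (g (s) (q)) (h (q) (s))) (h (k (s) (s)) (g (s) (q)))))


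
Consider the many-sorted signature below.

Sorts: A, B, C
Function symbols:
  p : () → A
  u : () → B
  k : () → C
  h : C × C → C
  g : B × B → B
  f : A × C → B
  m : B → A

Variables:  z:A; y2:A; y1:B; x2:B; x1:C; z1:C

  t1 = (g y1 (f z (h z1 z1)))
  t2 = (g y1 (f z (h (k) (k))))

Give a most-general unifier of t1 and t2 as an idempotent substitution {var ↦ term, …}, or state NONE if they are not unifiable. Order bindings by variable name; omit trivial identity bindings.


{z1 ↦ (k)}


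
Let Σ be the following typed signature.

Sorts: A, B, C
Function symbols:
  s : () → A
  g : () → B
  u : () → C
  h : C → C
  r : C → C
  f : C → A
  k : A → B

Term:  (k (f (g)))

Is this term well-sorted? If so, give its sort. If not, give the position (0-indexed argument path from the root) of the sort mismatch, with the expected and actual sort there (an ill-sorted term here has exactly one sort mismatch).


    (g) : B
  (f (g)) : ✗ arg 0 at [0, 0] has sort B, expected C

ill-sorted at position [0, 0]: expected C, got B


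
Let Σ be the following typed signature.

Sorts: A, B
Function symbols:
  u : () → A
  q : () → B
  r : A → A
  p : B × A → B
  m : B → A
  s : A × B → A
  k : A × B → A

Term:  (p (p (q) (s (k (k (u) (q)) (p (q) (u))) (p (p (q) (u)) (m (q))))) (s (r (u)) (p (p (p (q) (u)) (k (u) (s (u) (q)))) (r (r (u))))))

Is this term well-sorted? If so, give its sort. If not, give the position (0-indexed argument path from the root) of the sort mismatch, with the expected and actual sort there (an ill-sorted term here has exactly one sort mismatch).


    (q) : B
          (u) : A
          (q) : B
        (k (u) (q)) : A
          (q) : B
          (u) : A
        (p (q) (u)) : B
      (k (k (u) (q)) (p (q) (u))) : A
          (q) : B
          (u) : A
        (p (q) (u)) : B
          (q) : B
        (m (q)) : A
      (p (p (q) (u)) (m (q))) : B
    (s (k (k (u) (q)) (p (q) (u))) (p (p (q) (u)) (m (q)))) : A
  (p (q) (s (k (k (u) (q)) (p (q) (u))) (p (p (q) (u)) (m (q))))) : B
      (u) : A
    (r (u)) : A
          (q) : B
          (u) : A
        (p (q) (u)) : B
          (u) : A
            (u) : A
            (q) : B
          (s (u) (q)) : A
        (k (u) (s (u) (q))) : ✗ arg 1 at [1, 1, 0, 1, 1] has sort A, expected B
          (u) : A
        (r (u)) : A
      (r (r (u))) : A

ill-sorted at position [1, 1, 0, 1, 1]: expected B, got A


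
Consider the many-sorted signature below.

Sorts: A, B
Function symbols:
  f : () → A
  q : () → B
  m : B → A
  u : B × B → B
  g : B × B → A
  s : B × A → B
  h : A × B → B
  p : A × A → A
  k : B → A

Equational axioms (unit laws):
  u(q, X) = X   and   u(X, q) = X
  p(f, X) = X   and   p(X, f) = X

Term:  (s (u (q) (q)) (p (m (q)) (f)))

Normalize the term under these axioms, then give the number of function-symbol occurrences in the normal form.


size = 4

1. (s (u (q) (q)) (p (m (q)) (f)))  →  (s (q) (p (m (q)) (f)))
2. (s (q) (p (m (q)) (f)))  →  (s (q) (m (q)))
normal form: (s (q) (m (q)))


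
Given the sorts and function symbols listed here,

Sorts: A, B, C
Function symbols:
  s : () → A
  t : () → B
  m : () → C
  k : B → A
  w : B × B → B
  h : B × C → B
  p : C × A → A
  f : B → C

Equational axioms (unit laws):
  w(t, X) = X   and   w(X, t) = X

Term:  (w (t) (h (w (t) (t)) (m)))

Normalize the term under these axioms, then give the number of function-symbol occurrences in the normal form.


1. (w (t) (h (w (t) (t)) (m)))  →  (h (w (t) (t)) (m))
2. (h (w (t) (t)) (m))  →  (h (t) (m))
normal form: (h (t) (m))

size = 3


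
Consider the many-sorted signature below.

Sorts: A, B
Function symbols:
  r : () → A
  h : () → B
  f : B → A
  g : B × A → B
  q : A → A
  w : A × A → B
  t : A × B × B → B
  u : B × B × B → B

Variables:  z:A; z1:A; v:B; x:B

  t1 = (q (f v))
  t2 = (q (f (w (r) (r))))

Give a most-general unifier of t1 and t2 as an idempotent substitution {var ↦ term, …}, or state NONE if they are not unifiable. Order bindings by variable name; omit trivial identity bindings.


{v ↦ (w (r) (r))}


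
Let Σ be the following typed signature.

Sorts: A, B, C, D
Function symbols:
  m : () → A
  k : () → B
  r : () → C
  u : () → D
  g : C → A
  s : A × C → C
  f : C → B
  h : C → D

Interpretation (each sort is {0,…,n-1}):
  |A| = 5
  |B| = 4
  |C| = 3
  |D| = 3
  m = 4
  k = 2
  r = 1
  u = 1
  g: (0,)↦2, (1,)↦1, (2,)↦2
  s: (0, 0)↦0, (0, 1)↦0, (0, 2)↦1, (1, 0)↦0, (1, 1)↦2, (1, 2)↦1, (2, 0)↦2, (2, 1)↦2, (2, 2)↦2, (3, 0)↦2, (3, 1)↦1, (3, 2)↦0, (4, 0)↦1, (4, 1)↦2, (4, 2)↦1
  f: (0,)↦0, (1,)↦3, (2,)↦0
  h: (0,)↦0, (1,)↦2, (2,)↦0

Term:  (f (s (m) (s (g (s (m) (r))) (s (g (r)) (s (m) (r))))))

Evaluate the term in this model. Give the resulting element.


value = 3

  m = 4
  m = 4
  r = 1
  (s (m) (r)) = s(4, 1) = 2
  (g (s (m) (r))) = g(2,) = 2
  r = 1
  (g (r)) = g(1,) = 1
  m = 4
  r = 1
  (s (m) (r)) = s(4, 1) = 2
  (s (g (r)) (s (m) (r))) = s(1, 2) = 1
  (s (g (s (m) (r))) (s (g (r)) (s (m) (r)))) = s(2, 1) = 2
  (s (m) (s (g (s (m) (r))) (s (g (r)) (s (m) (r))))) = s(4, 2) = 1
  (f (s (m) (s (g (s (m) (r))) (s (g (r)) (s (m) (r)))))) = f(1,) = 3


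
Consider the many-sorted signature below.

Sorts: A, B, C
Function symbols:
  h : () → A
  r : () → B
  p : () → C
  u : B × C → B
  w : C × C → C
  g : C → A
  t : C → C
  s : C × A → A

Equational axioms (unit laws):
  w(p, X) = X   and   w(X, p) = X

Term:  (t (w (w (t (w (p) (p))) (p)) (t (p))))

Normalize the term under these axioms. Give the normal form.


normal form = (t (w (t (p)) (t (p))))

1. (t (w (w (t (w (p) (p))) (p)) (t (p))))  →  (t (w (t (w (p) (p))) (t (p))))
2. (t (w (t (w (p) (p))) (t (p))))  →  (t (w (t (p)) (t (p))))


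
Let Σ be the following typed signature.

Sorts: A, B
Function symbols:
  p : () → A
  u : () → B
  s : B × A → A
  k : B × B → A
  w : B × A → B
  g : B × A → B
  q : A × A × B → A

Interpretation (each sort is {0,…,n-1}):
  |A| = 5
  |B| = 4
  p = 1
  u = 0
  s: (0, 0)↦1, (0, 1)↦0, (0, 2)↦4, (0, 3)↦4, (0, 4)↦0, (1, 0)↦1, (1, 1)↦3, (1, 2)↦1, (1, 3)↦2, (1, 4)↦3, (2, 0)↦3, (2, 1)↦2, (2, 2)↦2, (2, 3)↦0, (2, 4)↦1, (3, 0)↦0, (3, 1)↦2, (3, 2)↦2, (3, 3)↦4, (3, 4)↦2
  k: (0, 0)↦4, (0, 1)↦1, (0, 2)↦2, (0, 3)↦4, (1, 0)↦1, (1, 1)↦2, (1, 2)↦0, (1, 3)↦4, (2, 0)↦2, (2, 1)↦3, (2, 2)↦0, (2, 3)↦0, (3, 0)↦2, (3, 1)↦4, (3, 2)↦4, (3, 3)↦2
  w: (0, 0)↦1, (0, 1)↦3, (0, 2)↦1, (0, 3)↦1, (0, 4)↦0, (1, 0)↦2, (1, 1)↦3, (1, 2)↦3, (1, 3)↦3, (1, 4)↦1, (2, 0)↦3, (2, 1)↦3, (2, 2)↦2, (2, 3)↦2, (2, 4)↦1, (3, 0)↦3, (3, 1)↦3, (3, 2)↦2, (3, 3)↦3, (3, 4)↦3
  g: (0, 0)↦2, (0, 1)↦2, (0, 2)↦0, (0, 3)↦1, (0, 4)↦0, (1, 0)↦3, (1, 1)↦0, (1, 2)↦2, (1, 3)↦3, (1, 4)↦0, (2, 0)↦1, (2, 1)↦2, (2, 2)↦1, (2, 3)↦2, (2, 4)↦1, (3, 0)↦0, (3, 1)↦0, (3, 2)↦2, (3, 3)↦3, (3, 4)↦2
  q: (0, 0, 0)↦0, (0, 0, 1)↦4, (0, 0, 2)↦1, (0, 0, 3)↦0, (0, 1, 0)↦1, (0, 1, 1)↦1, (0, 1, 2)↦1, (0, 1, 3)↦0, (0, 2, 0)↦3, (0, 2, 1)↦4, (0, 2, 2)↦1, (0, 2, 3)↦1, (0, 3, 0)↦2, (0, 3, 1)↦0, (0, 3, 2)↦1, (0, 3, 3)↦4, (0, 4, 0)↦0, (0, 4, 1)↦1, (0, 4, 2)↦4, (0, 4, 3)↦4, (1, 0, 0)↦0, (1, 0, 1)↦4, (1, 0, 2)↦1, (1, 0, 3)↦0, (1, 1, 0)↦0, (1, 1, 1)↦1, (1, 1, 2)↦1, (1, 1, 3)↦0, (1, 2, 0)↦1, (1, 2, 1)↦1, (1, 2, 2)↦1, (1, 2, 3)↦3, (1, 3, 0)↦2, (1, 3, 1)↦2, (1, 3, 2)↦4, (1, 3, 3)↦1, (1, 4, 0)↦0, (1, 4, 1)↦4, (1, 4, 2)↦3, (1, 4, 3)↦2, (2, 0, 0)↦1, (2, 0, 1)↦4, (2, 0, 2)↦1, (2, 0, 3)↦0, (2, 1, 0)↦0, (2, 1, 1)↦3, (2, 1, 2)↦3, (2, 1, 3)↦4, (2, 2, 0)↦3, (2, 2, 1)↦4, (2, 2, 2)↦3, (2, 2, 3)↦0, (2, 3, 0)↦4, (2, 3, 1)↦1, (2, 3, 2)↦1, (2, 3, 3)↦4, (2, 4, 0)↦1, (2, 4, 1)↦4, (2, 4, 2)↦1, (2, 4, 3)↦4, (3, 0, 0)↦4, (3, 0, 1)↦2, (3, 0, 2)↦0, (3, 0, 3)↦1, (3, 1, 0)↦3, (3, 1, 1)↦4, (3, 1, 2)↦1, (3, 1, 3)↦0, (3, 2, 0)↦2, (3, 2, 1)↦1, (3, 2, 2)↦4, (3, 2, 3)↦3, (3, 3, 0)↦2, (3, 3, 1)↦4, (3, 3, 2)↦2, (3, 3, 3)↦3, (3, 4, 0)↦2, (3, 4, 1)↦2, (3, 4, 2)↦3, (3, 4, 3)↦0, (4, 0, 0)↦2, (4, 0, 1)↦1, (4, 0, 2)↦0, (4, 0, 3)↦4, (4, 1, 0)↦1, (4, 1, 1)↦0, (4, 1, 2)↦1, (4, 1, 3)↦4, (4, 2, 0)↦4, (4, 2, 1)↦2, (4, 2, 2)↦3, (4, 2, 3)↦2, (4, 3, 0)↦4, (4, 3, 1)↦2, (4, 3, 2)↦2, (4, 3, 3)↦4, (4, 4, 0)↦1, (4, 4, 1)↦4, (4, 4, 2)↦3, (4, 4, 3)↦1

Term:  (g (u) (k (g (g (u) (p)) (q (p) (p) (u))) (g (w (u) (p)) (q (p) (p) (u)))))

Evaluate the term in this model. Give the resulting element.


  u = 0
  u = 0
  p = 1
  (g (u) (p)) = g(0, 1) = 2
  p = 1
  p = 1
  u = 0
  (q (p) (p) (u)) = q(1, 1, 0) = 0
  (g (g (u) (p)) (q (p) (p) (u))) = g(2, 0) = 1
  u = 0
  p = 1
  (w (u) (p)) = w(0, 1) = 3
  p = 1
  p = 1
  u = 0
  (q (p) (p) (u)) = q(1, 1, 0) = 0
  (g (w (u) (p)) (q (p) (p) (u))) = g(3, 0) = 0
  (k (g (g (u) (p)) (q (p) (p) (u))) (g (w (u) (p)) (q (p) (p) (u)))) = k(1, 0) = 1
  (g (u) (k (g (g (u) (p)) (q (p) (p) (u))) (g (w (u) (p)) (q (p) (p) (u))))) = g(0, 1) = 2

value = 2


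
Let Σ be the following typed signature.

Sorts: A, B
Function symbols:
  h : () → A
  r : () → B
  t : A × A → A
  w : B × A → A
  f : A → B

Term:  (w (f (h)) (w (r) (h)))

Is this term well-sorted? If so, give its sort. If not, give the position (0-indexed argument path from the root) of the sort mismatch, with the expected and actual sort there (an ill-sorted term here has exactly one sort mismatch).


well-sorted; sort = A

    (h) : A
  (f (h)) : B
    (r) : B
    (h) : A
  (w (r) (h)) : A
(w (f (h)) (w (r) (h))) : A


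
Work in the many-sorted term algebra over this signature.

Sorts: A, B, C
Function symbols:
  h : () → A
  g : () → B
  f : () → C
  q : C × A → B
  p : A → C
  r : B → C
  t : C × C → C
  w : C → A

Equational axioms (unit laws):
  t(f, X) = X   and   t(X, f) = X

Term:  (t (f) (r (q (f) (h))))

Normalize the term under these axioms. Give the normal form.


1. (t (f) (r (q (f) (h))))  →  (r (q (f) (h)))

normal form = (r (q (f) (h)))


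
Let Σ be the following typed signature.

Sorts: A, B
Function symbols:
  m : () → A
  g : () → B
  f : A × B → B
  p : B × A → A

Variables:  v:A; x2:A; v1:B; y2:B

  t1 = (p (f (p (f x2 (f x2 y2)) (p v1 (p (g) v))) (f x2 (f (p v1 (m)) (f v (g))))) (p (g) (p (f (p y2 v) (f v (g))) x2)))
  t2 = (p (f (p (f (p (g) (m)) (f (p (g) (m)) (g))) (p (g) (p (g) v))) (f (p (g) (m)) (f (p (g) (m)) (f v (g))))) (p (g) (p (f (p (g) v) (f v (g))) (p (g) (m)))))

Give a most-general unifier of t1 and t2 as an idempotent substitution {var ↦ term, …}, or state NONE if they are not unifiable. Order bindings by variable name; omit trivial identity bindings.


{v1 ↦ (g), x2 ↦ (p (g) (m)), y2 ↦ (g)}
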